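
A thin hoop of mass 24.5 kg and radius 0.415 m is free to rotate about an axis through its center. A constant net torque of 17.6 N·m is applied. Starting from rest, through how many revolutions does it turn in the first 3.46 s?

≈ 3.97 revolutions

I = MR² = (24.5)(0.415)² = 4.220 kg·m².
α = τ/I = 17.6/4.220 = 4.171 rad/s².
θ = ½αt² = ½(4.171)(3.46)² = 24.97 rad.
Revolutions = θ/(2π) = 3.974.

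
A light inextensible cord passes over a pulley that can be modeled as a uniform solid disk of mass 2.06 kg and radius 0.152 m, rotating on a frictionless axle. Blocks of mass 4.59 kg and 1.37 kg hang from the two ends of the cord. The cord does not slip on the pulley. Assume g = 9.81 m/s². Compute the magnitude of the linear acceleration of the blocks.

I = ½MR² = (1/2)(2.06)(0.152)² = 0.02380 kg·m².
Heavier block: m₁g − T₁ = m₁a. Lighter block: T₂ − m₂g = m₂a.
Pulley: (T₁ − T₂)R = Iα = I(a/R), so T₁ − T₂ = (I/R²)a = (1/2)M_p a = 1.030·a.
Adding the three: (m₁ − m₂)g = (m₁ + m₂ + 1.030)a, so a = (4.59 − 1.37)(9.81)/(4.59 + 1.37 + 1.030) = 4.519 m/s².

a ≈ 4.52 m/s²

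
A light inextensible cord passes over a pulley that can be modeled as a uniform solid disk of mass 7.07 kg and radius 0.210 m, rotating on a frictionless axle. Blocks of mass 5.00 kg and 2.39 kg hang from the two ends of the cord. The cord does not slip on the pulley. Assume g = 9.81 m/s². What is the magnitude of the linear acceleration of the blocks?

I = ½MR² = (1/2)(7.07)(0.210)² = 0.1559 kg·m².
Heavier block: m₁g − T₁ = m₁a. Lighter block: T₂ − m₂g = m₂a.
Pulley: (T₁ − T₂)R = Iα = I(a/R), so T₁ − T₂ = (I/R²)a = (1/2)M_p a = 3.535·a.
Adding the three: (m₁ − m₂)g = (m₁ + m₂ + 3.535)a, so a = (5.00 − 2.39)(9.81)/(5.00 + 2.39 + 3.535) = 2.344 m/s².

a ≈ 2.34 m/s²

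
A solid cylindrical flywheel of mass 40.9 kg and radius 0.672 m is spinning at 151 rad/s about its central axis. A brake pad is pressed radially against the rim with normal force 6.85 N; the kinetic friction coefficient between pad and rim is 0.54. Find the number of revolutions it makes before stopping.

I = ½MR² = (1/2)(40.9)(0.672)² = 9.235 kg·m².
Friction force f = μN = (0.54)(6.85) = 3.699 N at the rim; torque magnitude τ = fR = 2.486 N·m, opposing ω.
|α| = τ/I = 2.486/9.235 = 0.2692 rad/s² (deceleration).
ω² = ω₀² − 2|α|θ with ω = 0 ⇒ θ = ω₀²/(2|α|) = 42350 rad = 6741 rev.

≈ 6740 revolutions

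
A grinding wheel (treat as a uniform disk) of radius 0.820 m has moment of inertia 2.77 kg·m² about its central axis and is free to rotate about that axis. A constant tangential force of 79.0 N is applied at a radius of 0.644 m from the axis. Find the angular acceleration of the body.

α ≈ 18.4 rad/s²

τ = F·r = (79.0)(0.644) = 50.88 N·m.
From τ = Iα: α = 50.88/2.770 = 18.37 rad/s².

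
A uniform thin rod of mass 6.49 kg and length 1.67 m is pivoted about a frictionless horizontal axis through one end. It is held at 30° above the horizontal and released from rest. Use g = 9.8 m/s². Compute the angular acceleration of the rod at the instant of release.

About the pivot, I = (1/3)ML² = (1/3)(6.49)(1.67)² = 6.033 kg·m².
The weight acts at the center, a distance L/2 = 0.8350 m from the pivot; τ = Mg(L/2) cos 30° = 45.99 N·m.
α = τ/I = 45.99/6.033 = 7.623 rad/s².

α ≈ 7.62 rad/s²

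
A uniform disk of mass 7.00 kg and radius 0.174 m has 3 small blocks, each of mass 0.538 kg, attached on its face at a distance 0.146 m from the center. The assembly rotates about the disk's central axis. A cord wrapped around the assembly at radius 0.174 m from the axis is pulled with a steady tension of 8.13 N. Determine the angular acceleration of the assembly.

α ≈ 10.1 rad/s²

I_disk = ½MR² = ½(7.00)(0.174)² = 0.1060 kg·m².
I_blocks = 3·m·r² = 3(0.538)(0.146)² = 0.03440 kg·m².
Total I = 0.1404 kg·m².
τ = F r = (8.13)(0.174) = 1.415 N·m.
α = τ/I = 1.415/0.1404 = 10.08 rad/s².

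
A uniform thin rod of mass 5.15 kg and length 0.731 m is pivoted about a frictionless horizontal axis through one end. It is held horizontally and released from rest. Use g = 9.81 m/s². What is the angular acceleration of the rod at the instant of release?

α ≈ 20.1 rad/s²

About the pivot, I = (1/3)ML² = (1/3)(5.15)(0.731)² = 0.9173 kg·m².
The weight acts at the center, a distance L/2 = 0.3655 m from the pivot; τ = Mg(L/2) = 18.47 N·m.
α = τ/I = 18.47/0.9173 = 20.13 rad/s².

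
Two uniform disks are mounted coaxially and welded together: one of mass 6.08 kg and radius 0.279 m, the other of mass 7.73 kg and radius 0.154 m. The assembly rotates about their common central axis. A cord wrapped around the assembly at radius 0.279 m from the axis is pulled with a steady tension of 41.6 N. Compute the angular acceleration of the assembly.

I = ½M₁R₁² + ½M₂R₂² = ½(6.08)(0.279)² + ½(7.73)(0.154)² = 0.3283 kg·m².
τ = F r = (41.6)(0.279) = 11.61 N·m.
α = τ/I = 11.61/0.3283 = 35.35 rad/s².

α ≈ 35.4 rad/s²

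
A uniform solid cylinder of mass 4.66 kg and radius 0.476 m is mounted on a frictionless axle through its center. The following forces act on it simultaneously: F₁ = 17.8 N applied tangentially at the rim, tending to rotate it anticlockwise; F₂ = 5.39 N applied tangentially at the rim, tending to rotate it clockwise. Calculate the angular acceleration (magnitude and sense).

α ≈ 11.2 rad/s², anticlockwise

I = ½MR² = (1/2)(4.66)(0.476)² = 0.5279 kg·m².
Taking anticlockwise as positive: τ₁ = +(17.8)(0.476) = +8.473 N·m; τ₂ = −(5.39)(0.476) = −2.566 N·m.
Net torque τ = 5.907 N·m.
α = τ/I = 5.907/0.5279 = 11.19 rad/s².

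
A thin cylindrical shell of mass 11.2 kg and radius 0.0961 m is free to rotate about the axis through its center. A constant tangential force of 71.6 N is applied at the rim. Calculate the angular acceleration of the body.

α ≈ 66.5 rad/s²

I = MR² = (11.2)(0.0961)² = 0.1034 kg·m².
τ = F R = (71.6)(0.0961) = 6.881 N·m.
Newton's second law for rotation, τ = Iα, gives α = τ/I = 6.881/0.1034 = 66.52 rad/s².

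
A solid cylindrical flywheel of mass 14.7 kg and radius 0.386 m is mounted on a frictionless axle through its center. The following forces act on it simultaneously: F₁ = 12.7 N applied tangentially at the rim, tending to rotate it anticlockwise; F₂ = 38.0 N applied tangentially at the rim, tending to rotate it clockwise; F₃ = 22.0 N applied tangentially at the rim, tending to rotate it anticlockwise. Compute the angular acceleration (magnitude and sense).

α ≈ 1.16 rad/s², clockwise

I = ½MR² = (1/2)(14.7)(0.386)² = 1.095 kg·m².
Taking anticlockwise as positive: τ₁ = +(12.7)(0.386) = +4.902 N·m; τ₂ = −(38.0)(0.386) = −14.67 N·m; τ₃ = +(22.0)(0.386) = +8.492 N·m.
Net torque τ = -1.274 N·m.
α = τ/I = -1.274/1.095 = -1.163 rad/s².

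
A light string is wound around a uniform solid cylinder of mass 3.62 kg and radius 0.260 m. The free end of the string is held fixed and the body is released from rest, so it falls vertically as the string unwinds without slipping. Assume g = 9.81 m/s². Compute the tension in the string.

T ≈ 11.8 N

Translation: Mg − T = Ma. Rotation about the center: TR = Iα with I = ½MR².
With a = αR: T = (I/R²)a = (1/2)M a, so Mg = (1 + 0.5000)Ma.
a = g/(1 + 0.5000) = 9.81/1.500 = 6.540 m/s².
T = 0.5000·M·a = (0.5000)(3.62)(6.540) = 11.84 N.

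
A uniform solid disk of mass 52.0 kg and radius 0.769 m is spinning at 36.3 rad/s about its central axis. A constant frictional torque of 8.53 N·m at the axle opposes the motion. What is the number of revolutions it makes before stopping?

I = ½MR² = (1/2)(52.0)(0.769)² = 15.38 kg·m².
The net torque has magnitude 8.53 N·m, opposing ω.
|α| = τ/I = 8.530/15.38 = 0.5548 rad/s² (deceleration).
ω² = ω₀² − 2|α|θ with ω = 0 ⇒ θ = ω₀²/(2|α|) = 1188 rad = 189.0 rev.

≈ 189 revolutions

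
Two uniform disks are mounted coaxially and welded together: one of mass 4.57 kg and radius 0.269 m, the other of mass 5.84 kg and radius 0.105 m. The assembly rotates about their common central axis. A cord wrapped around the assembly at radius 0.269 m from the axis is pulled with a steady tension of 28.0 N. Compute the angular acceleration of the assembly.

α ≈ 38.1 rad/s²

I = ½M₁R₁² + ½M₂R₂² = ½(4.57)(0.269)² + ½(5.84)(0.105)² = 0.1975 kg·m².
τ = F r = (28.0)(0.269) = 7.532 N·m.
α = τ/I = 7.532/0.1975 = 38.13 rad/s².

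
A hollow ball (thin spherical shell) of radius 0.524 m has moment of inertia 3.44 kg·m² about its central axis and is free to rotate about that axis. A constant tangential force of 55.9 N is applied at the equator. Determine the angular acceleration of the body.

τ = F R = (55.9)(0.524) = 29.29 N·m.
From τ = Iα: α = 29.29/3.440 = 8.515 rad/s².

α ≈ 8.52 rad/s²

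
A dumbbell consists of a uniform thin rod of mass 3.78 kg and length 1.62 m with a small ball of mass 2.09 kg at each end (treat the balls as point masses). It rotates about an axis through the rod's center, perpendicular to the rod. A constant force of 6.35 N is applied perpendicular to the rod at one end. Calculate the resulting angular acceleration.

α ≈ 1.44 rad/s²

I_rod = (1/12)ML² = (1/12)(3.78)(1.62)² = 0.8267 kg·m².
I_balls = 2·m·(L/2)² = 2(2.09)(0.8100)² = 2.742 kg·m².
Total I = 3.569 kg·m².
τ = F·(L/2) = (6.35)(0.810) = 5.144 N·m.
α = τ/I = 5.144/3.569 = 1.441 rad/s².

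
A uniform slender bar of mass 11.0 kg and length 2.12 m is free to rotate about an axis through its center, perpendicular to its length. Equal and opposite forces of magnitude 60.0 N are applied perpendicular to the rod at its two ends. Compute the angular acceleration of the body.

α ≈ 30.9 rad/s²

I = (1/12)ML² = (1/12)(11.0)(2.12)² = 4.120 kg·m².
The couple gives τ = F·(L/2) + F·(L/2) = F L = (60.0)(2.12) = 127.2 N·m.
From τ = Iα: α = 127.2/4.120 = 30.87 rad/s².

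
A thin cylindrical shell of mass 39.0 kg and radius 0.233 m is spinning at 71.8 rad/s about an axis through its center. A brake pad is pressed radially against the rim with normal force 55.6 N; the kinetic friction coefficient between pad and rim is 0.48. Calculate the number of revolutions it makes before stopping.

I = MR² = (39.0)(0.233)² = 2.117 kg·m².
Friction force f = μN = (0.48)(55.6) = 26.69 N at the rim; torque magnitude τ = fR = 6.218 N·m, opposing ω.
|α| = τ/I = 6.218/2.117 = 2.937 rad/s² (deceleration).
ω² = ω₀² − 2|α|θ with ω = 0 ⇒ θ = ω₀²/(2|α|) = 877.7 rad = 139.7 rev.

≈ 140 revolutions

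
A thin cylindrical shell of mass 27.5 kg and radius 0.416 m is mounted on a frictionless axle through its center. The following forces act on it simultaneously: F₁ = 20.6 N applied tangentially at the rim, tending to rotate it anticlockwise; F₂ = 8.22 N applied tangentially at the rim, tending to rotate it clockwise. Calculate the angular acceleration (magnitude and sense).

I = MR² = (27.5)(0.416)² = 4.759 kg·m².
Taking anticlockwise as positive: τ₁ = +(20.6)(0.416) = +8.570 N·m; τ₂ = −(8.22)(0.416) = −3.420 N·m.
Net torque τ = 5.150 N·m.
α = τ/I = 5.150/4.759 = 1.082 rad/s².

α ≈ 1.08 rad/s², anticlockwise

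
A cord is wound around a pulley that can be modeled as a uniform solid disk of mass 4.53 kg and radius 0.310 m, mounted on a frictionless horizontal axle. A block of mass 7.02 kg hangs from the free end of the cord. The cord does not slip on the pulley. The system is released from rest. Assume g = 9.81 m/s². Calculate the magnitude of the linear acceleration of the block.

I = ½MR² = (1/2)(4.53)(0.310)² = 0.2177 kg·m².
Block: mg − T = ma. Pulley: TR = Iα. No-slip: a = αR, so T = (I/R²)a = 2.265·a.
Then mg = (m + 2.265)a, so a = (7.02)(9.81)/(7.02 + 2.265) = 7.417 m/s².

a ≈ 7.42 m/s²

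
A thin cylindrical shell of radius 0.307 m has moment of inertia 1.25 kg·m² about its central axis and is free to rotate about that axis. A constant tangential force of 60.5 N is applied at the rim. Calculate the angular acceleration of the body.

α ≈ 14.9 rad/s²

τ = F R = (60.5)(0.307) = 18.57 N·m.
Newton's second law for rotation, τ = Iα, gives α = τ/I = 18.57/1.250 = 14.86 rad/s².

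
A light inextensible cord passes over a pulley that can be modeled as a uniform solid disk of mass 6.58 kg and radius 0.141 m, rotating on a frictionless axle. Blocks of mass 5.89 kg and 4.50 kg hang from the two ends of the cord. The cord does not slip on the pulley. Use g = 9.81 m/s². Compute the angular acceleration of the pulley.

I = ½MR² = (1/2)(6.58)(0.141)² = 0.06541 kg·m².
Heavier block: m₁g − T₁ = m₁a. Lighter block: T₂ − m₂g = m₂a.
Pulley: (T₁ − T₂)R = Iα = I(a/R), so T₁ − T₂ = (I/R²)a = (1/2)M_p a = 3.290·a.
Adding the three: (m₁ − m₂)g = (m₁ + m₂ + 3.290)a, so a = (5.89 − 4.50)(9.81)/(5.89 + 4.50 + 3.290) = 0.9968 m/s².
α = a/R = 0.9968/0.141 = 7.069 rad/s².

α ≈ 7.07 rad/s²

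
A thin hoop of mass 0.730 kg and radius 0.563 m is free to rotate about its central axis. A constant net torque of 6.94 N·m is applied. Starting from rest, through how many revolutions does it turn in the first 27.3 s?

I = MR² = (0.730)(0.563)² = 0.2314 kg·m².
α = τ/I = 6.94/0.2314 = 29.99 rad/s².
θ = ½αt² = ½(29.99)(27.3)² = 11180 rad.
Revolutions = θ/(2π) = 1779.

≈ 1780 revolutions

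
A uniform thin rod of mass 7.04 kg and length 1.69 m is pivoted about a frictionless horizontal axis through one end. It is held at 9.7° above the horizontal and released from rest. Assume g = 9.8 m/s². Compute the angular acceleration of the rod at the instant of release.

About the pivot, I = (1/3)ML² = (1/3)(7.04)(1.69)² = 6.702 kg·m².
The weight acts at the center, a distance L/2 = 0.8450 m from the pivot; τ = Mg(L/2) cos 9.7° = 57.46 N·m.
α = τ/I = 57.46/6.702 = 8.574 rad/s².

α ≈ 8.57 rad/s²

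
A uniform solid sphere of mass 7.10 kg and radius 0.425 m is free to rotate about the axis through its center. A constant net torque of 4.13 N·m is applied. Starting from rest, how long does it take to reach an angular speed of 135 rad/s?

I = (2/5)MR² = (2/5)(7.10)(0.425)² = 0.5130 kg·m².
α = τ/I = 4.13/0.5130 = 8.051 rad/s².
ω = αt ⇒ t = ω/α = 135/8.051 = 16.77 s.

t ≈ 16.8 s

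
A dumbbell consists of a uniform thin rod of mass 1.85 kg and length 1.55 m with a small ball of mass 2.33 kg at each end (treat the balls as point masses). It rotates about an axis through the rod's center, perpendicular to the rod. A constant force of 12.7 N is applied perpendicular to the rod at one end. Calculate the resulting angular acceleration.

I_rod = (1/12)ML² = (1/12)(1.85)(1.55)² = 0.3704 kg·m².
I_balls = 2·m·(L/2)² = 2(2.33)(0.7750)² = 2.799 kg·m².
Total I = 3.169 kg·m².
τ = F·(L/2) = (12.7)(0.775) = 9.842 N·m.
α = τ/I = 9.842/3.169 = 3.106 rad/s².

α ≈ 3.11 rad/s²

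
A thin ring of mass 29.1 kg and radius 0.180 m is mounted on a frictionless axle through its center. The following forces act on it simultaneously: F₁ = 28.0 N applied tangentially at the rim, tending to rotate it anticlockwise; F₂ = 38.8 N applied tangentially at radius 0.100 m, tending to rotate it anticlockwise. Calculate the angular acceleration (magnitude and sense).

α ≈ 9.46 rad/s², anticlockwise

I = MR² = (29.1)(0.180)² = 0.9428 kg·m².
Taking anticlockwise as positive: τ₁ = +(28.0)(0.180) = +5.040 N·m; τ₂ = +(38.8)(0.100) = +3.880 N·m.
Net torque τ = 8.920 N·m.
α = τ/I = 8.920/0.9428 = 9.461 rad/s².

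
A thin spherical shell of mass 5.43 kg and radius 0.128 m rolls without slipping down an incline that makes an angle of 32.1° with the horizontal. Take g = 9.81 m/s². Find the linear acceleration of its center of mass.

Translation along the incline: Mg sinθ − f = Ma.
Rotation about the center: fR = Iα with I = (2/3)MR². No-slip gives a = αR, so f = (I/R²)a = (2/3)M a.
Substituting: Mg sinθ = (1 + 0.6667)Ma, so a = g sinθ/(1 + 0.6667) = (9.81) sin 32.1° / 1.667 = 3.128 m/s².

a ≈ 3.13 m/s²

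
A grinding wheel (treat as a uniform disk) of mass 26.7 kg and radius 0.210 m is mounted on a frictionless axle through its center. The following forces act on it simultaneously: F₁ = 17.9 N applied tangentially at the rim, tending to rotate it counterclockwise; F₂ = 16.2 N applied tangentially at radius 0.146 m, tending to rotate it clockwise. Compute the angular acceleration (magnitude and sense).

α ≈ 2.37 rad/s², counterclockwise

I = ½MR² = (1/2)(26.7)(0.210)² = 0.5887 kg·m².
Taking counterclockwise as positive: τ₁ = +(17.9)(0.210) = +3.759 N·m; τ₂ = −(16.2)(0.146) = −2.365 N·m.
Net torque τ = 1.394 N·m.
α = τ/I = 1.394/0.5887 = 2.367 rad/s².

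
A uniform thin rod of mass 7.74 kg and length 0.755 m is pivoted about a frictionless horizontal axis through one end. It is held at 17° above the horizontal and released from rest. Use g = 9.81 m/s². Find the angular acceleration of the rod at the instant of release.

α ≈ 18.6 rad/s²

About the pivot, I = (1/3)ML² = (1/3)(7.74)(0.755)² = 1.471 kg·m².
The weight acts at the center, a distance L/2 = 0.3775 m from the pivot; τ = Mg(L/2) cos 17° = 27.41 N·m.
α = τ/I = 27.41/1.471 = 18.64 rad/s².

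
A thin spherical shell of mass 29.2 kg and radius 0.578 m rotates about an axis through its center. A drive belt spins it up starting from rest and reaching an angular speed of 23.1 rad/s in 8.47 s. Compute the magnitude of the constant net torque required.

I = (2/3)MR² = (2/3)(29.2)(0.578)² = 6.504 kg·m².
α = Δω/Δt = (23.1 − 0)/8.47 = 2.727 rad/s².
τ = Iα = (6.504)(2.727) = 17.74 N·m.

τ ≈ 17.7 N·m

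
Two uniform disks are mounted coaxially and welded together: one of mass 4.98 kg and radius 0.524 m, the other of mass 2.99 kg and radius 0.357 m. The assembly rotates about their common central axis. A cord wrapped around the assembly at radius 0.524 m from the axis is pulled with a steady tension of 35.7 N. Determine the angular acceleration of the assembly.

α ≈ 21.4 rad/s²

I = ½M₁R₁² + ½M₂R₂² = ½(4.98)(0.524)² + ½(2.99)(0.357)² = 0.8742 kg·m².
τ = F r = (35.7)(0.524) = 18.71 N·m.
α = τ/I = 18.71/0.8742 = 21.40 rad/s².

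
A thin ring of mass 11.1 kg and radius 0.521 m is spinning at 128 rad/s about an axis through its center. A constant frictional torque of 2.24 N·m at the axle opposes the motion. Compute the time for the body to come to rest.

I = MR² = (11.1)(0.521)² = 3.013 kg·m².
The net torque has magnitude 2.24 N·m, opposing ω.
|α| = τ/I = 2.240/3.013 = 0.7434 rad/s² (deceleration).
0 = ω₀ − |α|t ⇒ t = ω₀/|α| = 128/0.7434 = 172.2 s.

t ≈ 172 s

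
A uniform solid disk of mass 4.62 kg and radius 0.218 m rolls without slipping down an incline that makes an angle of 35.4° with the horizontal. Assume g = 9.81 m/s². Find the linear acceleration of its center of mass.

a ≈ 3.79 m/s²

Translation along the incline: Mg sinθ − f = Ma.
Rotation about the center: fR = Iα with I = ½MR². No-slip gives a = αR, so f = (I/R²)a = (1/2)M a.
Substituting: Mg sinθ = (1 + 0.5000)Ma, so a = g sinθ/(1 + 0.5000) = (9.81) sin 35.4° / 1.500 = 3.788 m/s².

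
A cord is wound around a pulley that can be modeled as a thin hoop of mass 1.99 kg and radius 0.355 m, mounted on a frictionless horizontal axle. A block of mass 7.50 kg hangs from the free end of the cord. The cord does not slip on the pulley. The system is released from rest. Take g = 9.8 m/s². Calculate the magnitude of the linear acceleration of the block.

a ≈ 7.74 m/s²

I = MR² = (1.99)(0.355)² = 0.2508 kg·m².
Block: mg − T = ma. Pulley: TR = Iα. No-slip: a = αR, so T = (I/R²)a = 1.990·a.
Then mg = (m + 1.990)a, so a = (7.50)(9.8)/(7.50 + 1.990) = 7.745 m/s².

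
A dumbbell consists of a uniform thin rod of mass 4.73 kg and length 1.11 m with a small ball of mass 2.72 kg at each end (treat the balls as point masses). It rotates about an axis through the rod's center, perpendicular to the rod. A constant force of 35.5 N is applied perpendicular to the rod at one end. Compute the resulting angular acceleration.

α ≈ 9.12 rad/s²

I_rod = (1/12)ML² = (1/12)(4.73)(1.11)² = 0.4857 kg·m².
I_balls = 2·m·(L/2)² = 2(2.72)(0.5550)² = 1.676 kg·m².
Total I = 2.161 kg·m².
τ = F·(L/2) = (35.5)(0.555) = 19.70 N·m.
α = τ/I = 19.70/2.161 = 9.116 rad/s².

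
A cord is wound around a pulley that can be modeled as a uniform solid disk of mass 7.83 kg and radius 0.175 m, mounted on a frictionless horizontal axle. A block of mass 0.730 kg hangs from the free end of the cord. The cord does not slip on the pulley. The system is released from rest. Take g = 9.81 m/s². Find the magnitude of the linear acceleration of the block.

I = ½MR² = (1/2)(7.83)(0.175)² = 0.1199 kg·m².
Block: mg − T = ma. Pulley: TR = Iα. No-slip: a = αR, so T = (I/R²)a = 3.915·a.
Then mg = (m + 3.915)a, so a = (0.730)(9.81)/(0.730 + 3.915) = 1.542 m/s².

a ≈ 1.54 m/s²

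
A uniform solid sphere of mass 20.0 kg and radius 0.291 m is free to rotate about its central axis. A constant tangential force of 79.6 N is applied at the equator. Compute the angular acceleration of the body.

I = (2/5)MR² = (2/5)(20.0)(0.291)² = 0.6774 kg·m².
τ = F R = (79.6)(0.291) = 23.16 N·m.
From τ = Iα: α = 23.16/0.6774 = 34.19 rad/s².

α ≈ 34.2 rad/s²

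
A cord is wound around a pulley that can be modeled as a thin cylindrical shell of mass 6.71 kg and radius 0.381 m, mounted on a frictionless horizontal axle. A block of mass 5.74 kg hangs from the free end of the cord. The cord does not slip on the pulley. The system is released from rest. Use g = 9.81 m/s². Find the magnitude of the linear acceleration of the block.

a ≈ 4.52 m/s²

I = MR² = (6.71)(0.381)² = 0.9740 kg·m².
Block: mg − T = ma. Pulley: TR = Iα. No-slip: a = αR, so T = (I/R²)a = 6.710·a.
Then mg = (m + 6.710)a, so a = (5.74)(9.81)/(5.74 + 6.710) = 4.523 m/s².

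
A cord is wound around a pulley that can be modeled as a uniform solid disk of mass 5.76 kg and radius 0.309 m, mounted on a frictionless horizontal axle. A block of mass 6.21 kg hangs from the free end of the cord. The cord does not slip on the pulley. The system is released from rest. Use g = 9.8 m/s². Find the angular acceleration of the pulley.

I = ½MR² = (1/2)(5.76)(0.309)² = 0.2750 kg·m².
Block: mg − T = ma. Pulley: TR = Iα. No-slip: a = αR, so T = (I/R²)a = 2.880·a.
Then mg = (m + 2.880)a, so a = (6.21)(9.8)/(6.21 + 2.880) = 6.695 m/s².
α = a/R = 6.695/0.309 = 21.67 rad/s².

α ≈ 21.7 rad/s²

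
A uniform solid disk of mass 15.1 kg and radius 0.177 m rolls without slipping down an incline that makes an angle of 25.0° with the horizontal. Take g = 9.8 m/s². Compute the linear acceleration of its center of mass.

Translation along the incline: Mg sinθ − f = Ma.
Rotation about the center: fR = Iα with I = ½MR². No-slip gives a = αR, so f = (I/R²)a = (1/2)M a.
Substituting: Mg sinθ = (1 + 0.5000)Ma, so a = g sinθ/(1 + 0.5000) = (9.8) sin 25.0° / 1.500 = 2.761 m/s².

a ≈ 2.76 m/s²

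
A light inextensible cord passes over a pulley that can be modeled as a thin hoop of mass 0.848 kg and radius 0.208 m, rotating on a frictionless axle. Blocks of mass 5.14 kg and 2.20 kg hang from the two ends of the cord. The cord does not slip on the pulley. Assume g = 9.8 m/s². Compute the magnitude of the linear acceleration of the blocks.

a ≈ 3.52 m/s²

I = MR² = (0.848)(0.208)² = 0.03669 kg·m².
Heavier block: m₁g − T₁ = m₁a. Lighter block: T₂ − m₂g = m₂a.
Pulley: (T₁ − T₂)R = Iα = I(a/R), so T₁ − T₂ = (I/R²)a = 1·M_p a = 0.8480·a.
Adding the three: (m₁ − m₂)g = (m₁ + m₂ + 0.8480)a, so a = (5.14 − 2.20)(9.8)/(5.14 + 2.20 + 0.8480) = 3.519 m/s².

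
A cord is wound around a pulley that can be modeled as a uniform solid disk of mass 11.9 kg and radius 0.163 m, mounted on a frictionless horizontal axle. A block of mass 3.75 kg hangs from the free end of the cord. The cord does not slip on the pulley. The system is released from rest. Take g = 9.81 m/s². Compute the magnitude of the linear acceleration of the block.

a ≈ 3.79 m/s²

I = ½MR² = (1/2)(11.9)(0.163)² = 0.1581 kg·m².
Block: mg − T = ma. Pulley: TR = Iα. No-slip: a = αR, so T = (I/R²)a = 5.950·a.
Then mg = (m + 5.950)a, so a = (3.75)(9.81)/(3.75 + 5.950) = 3.793 m/s².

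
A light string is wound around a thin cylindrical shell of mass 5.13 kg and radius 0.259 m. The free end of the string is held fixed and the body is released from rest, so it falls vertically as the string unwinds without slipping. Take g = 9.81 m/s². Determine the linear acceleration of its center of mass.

Translation: Mg − T = Ma. Rotation about the center: TR = Iα with I = MR².
With a = αR: T = (I/R²)a = M a, so Mg = (1 + 1.000)Ma.
a = g/(1 + 1.000) = 9.81/2.000 = 4.905 m/s².

a ≈ 4.91 m/s²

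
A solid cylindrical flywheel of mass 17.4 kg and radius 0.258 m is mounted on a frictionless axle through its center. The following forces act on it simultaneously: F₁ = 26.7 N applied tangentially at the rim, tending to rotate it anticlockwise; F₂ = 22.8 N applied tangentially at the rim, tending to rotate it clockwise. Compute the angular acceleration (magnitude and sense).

α ≈ 1.74 rad/s², anticlockwise

I = ½MR² = (1/2)(17.4)(0.258)² = 0.5791 kg·m².
Taking anticlockwise as positive: τ₁ = +(26.7)(0.258) = +6.889 N·m; τ₂ = −(22.8)(0.258) = −5.882 N·m.
Net torque τ = 1.006 N·m.
α = τ/I = 1.006/0.5791 = 1.738 rad/s².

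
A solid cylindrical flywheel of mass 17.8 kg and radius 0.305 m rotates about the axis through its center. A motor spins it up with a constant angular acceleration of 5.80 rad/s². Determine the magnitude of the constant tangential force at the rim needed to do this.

F ≈ 15.7 N

I = ½MR² = (1/2)(17.8)(0.305)² = 0.8279 kg·m².
The required torque is τ = Iα = (0.8279)(5.800) = 4.802 N·m.
A tangential force at the rim gives τ = FR, so F = τ/R = 4.802/0.305 = 15.74 N.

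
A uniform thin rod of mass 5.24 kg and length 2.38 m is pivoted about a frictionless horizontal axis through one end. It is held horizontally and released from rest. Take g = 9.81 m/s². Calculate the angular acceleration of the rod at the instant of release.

About the pivot, I = (1/3)ML² = (1/3)(5.24)(2.38)² = 9.894 kg·m².
The weight acts at the center, a distance L/2 = 1.190 m from the pivot; τ = Mg(L/2) = 61.17 N·m.
α = τ/I = 61.17/9.894 = 6.183 rad/s².

α ≈ 6.18 rad/s²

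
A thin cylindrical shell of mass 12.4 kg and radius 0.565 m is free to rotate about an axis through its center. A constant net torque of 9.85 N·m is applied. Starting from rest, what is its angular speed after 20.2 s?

ω ≈ 50.3 rad/s

I = MR² = (12.4)(0.565)² = 3.958 kg·m².
α = τ/I = 9.85/3.958 = 2.488 rad/s².
ω = ω₀ + αt = 0 + (2.488)(20.2) = 50.27 rad/s.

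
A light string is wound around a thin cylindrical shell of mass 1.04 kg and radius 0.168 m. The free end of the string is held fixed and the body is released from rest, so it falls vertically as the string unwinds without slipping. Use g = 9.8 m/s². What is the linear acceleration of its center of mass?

a ≈ 4.90 m/s²

Translation: Mg − T = Ma. Rotation about the center: TR = Iα with I = MR².
With a = αR: T = (I/R²)a = M a, so Mg = (1 + 1.000)Ma.
a = g/(1 + 1.000) = 9.8/2.000 = 4.900 m/s².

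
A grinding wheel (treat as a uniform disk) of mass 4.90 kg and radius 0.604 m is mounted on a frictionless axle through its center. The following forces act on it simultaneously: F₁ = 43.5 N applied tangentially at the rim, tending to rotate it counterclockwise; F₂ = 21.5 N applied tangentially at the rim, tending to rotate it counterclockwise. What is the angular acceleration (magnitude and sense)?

I = ½MR² = (1/2)(4.90)(0.604)² = 0.8938 kg·m².
Taking counterclockwise as positive: τ₁ = +(43.5)(0.604) = +26.27 N·m; τ₂ = +(21.5)(0.604) = +12.99 N·m.
Net torque τ = 39.26 N·m.
α = τ/I = 39.26/0.8938 = 43.92 rad/s².

α ≈ 43.9 rad/s², counterclockwise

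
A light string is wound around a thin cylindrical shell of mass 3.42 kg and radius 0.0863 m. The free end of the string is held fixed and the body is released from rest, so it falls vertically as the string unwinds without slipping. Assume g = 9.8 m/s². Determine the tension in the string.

T ≈ 16.8 N

Translation: Mg − T = Ma. Rotation about the center: TR = Iα with I = MR².
With a = αR: T = (I/R²)a = M a, so Mg = (1 + 1.000)Ma.
a = g/(1 + 1.000) = 9.8/2.000 = 4.900 m/s².
T = 1.000·M·a = (1.000)(3.42)(4.900) = 16.76 N.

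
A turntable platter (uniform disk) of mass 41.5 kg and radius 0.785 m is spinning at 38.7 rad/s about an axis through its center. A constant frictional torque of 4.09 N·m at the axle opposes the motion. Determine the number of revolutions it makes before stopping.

I = ½MR² = (1/2)(41.5)(0.785)² = 12.79 kg·m².
The net torque has magnitude 4.09 N·m, opposing ω.
|α| = τ/I = 4.090/12.79 = 0.3199 rad/s² (deceleration).
ω² = ω₀² − 2|α|θ with ω = 0 ⇒ θ = ω₀²/(2|α|) = 2341 rad = 372.6 rev.

≈ 373 revolutions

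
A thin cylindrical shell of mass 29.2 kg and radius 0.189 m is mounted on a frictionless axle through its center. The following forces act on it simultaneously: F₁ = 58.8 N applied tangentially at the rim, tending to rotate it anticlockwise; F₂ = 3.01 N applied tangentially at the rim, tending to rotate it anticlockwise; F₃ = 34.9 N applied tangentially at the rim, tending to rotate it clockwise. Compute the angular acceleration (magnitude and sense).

α ≈ 4.88 rad/s², anticlockwise

I = MR² = (29.2)(0.189)² = 1.043 kg·m².
Taking anticlockwise as positive: τ₁ = +(58.8)(0.189) = +11.11 N·m; τ₂ = +(3.01)(0.189) = +0.5689 N·m; τ₃ = −(34.9)(0.189) = −6.596 N·m.
Net torque τ = 5.086 N·m.
α = τ/I = 5.086/1.043 = 4.876 rad/s².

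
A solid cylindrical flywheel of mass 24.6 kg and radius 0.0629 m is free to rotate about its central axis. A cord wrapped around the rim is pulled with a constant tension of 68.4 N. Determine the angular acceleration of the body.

I = ½MR² = (1/2)(24.6)(0.0629)² = 0.04866 kg·m².
τ = F R = (68.4)(0.0629) = 4.302 N·m.
From τ = Iα: α = 4.302/0.04866 = 88.41 rad/s².

α ≈ 88.4 rad/s²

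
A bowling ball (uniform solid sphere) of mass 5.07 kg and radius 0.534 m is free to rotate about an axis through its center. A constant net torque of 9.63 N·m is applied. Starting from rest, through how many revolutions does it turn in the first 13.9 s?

I = (2/5)MR² = (2/5)(5.07)(0.534)² = 0.5783 kg·m².
α = τ/I = 9.63/0.5783 = 16.65 rad/s².
θ = ½αt² = ½(16.65)(13.9)² = 1609 rad.
Revolutions = θ/(2π) = 256.0.

≈ 256 revolutions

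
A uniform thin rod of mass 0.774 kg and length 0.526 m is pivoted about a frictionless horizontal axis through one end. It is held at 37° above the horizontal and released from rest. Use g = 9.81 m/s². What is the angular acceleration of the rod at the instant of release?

α ≈ 22.3 rad/s²

About the pivot, I = (1/3)ML² = (1/3)(0.774)(0.526)² = 0.07138 kg·m².
The weight acts at the center, a distance L/2 = 0.2630 m from the pivot; τ = Mg(L/2) cos 37° = 1.595 N·m.
α = τ/I = 1.595/0.07138 = 22.34 rad/s².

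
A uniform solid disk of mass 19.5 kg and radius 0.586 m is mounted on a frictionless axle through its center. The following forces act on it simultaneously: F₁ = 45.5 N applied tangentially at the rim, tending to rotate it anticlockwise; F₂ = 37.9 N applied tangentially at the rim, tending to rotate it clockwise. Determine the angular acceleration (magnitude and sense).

α ≈ 1.33 rad/s², anticlockwise

I = ½MR² = (1/2)(19.5)(0.586)² = 3.348 kg·m².
Taking anticlockwise as positive: τ₁ = +(45.5)(0.586) = +26.66 N·m; τ₂ = −(37.9)(0.586) = −22.21 N·m.
Net torque τ = 4.454 N·m.
α = τ/I = 4.454/3.348 = 1.330 rad/s².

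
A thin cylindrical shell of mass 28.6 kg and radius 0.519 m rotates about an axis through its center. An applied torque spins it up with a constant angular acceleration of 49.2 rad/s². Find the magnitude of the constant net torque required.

I = MR² = (28.6)(0.519)² = 7.704 kg·m².
τ = Iα = (7.704)(49.20) = 379.0 N·m.

τ ≈ 379 N·m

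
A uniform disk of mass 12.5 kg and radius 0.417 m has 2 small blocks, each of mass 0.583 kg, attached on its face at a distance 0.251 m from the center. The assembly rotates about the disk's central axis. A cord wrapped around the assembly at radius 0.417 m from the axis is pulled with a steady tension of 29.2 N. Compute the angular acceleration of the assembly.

α ≈ 10.5 rad/s²

I_disk = ½MR² = ½(12.5)(0.417)² = 1.087 kg·m².
I_blocks = 2·m·r² = 2(0.583)(0.251)² = 0.07346 kg·m².
Total I = 1.160 kg·m².
τ = F r = (29.2)(0.417) = 12.18 N·m.
α = τ/I = 12.18/1.160 = 10.49 rad/s².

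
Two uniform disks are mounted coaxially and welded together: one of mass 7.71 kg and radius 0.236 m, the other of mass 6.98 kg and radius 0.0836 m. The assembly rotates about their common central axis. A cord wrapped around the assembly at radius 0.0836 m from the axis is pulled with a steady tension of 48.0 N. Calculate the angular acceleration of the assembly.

α ≈ 16.8 rad/s²

I = ½M₁R₁² + ½M₂R₂² = ½(7.71)(0.236)² + ½(6.98)(0.0836)² = 0.2391 kg·m².
τ = F r = (48.0)(0.0836) = 4.013 N·m.
α = τ/I = 4.013/0.2391 = 16.78 rad/s².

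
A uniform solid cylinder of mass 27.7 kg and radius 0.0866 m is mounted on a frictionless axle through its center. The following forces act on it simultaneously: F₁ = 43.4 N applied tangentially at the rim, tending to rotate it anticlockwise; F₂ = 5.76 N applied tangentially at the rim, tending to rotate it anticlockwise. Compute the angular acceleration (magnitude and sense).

α ≈ 41.0 rad/s², anticlockwise

I = ½MR² = (1/2)(27.7)(0.0866)² = 0.1039 kg·m².
Taking anticlockwise as positive: τ₁ = +(43.4)(0.0866) = +3.758 N·m; τ₂ = +(5.76)(0.0866) = +0.4988 N·m.
Net torque τ = 4.257 N·m.
α = τ/I = 4.257/0.1039 = 40.99 rad/s².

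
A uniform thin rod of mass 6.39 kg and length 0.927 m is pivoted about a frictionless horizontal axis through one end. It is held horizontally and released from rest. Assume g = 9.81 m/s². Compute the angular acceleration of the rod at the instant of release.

About the pivot, I = (1/3)ML² = (1/3)(6.39)(0.927)² = 1.830 kg·m².
The weight acts at the center, a distance L/2 = 0.4635 m from the pivot; τ = Mg(L/2) = 29.05 N·m.
α = τ/I = 29.05/1.830 = 15.87 rad/s².

α ≈ 15.9 rad/s²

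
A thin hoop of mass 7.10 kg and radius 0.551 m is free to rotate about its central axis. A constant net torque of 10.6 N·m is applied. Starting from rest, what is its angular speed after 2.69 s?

I = MR² = (7.10)(0.551)² = 2.156 kg·m².
α = τ/I = 10.6/2.156 = 4.917 rad/s².
ω = ω₀ + αt = 0 + (4.917)(2.69) = 13.23 rad/s.

ω ≈ 13.2 rad/s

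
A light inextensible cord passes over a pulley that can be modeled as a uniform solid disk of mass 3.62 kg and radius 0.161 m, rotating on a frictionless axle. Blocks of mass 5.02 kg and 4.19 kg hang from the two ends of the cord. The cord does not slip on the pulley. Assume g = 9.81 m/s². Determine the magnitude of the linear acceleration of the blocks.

a ≈ 0.739 m/s²

I = ½MR² = (1/2)(3.62)(0.161)² = 0.04692 kg·m².
Heavier block: m₁g − T₁ = m₁a. Lighter block: T₂ − m₂g = m₂a.
Pulley: (T₁ − T₂)R = Iα = I(a/R), so T₁ − T₂ = (I/R²)a = (1/2)M_p a = 1.810·a.
Adding the three: (m₁ − m₂)g = (m₁ + m₂ + 1.810)a, so a = (5.02 − 4.19)(9.81)/(5.02 + 4.19 + 1.810) = 0.7389 m/s².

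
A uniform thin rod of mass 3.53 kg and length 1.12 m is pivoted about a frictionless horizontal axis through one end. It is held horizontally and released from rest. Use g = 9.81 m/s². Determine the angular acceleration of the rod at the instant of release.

About the pivot, I = (1/3)ML² = (1/3)(3.53)(1.12)² = 1.476 kg·m².
The weight acts at the center, a distance L/2 = 0.5600 m from the pivot; τ = Mg(L/2) = 19.39 N·m.
α = τ/I = 19.39/1.476 = 13.14 rad/s².

α ≈ 13.1 rad/s²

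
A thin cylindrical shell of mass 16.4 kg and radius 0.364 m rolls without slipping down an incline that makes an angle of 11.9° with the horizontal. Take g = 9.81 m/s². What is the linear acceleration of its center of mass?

a ≈ 1.01 m/s²

Translation along the incline: Mg sinθ − f = Ma.
Rotation about the center: fR = Iα with I = MR². No-slip gives a = αR, so f = (I/R²)a = M a.
Substituting: Mg sinθ = (1 + 1.000)Ma, so a = g sinθ/(1 + 1.000) = (9.81) sin 11.9° / 2.000 = 1.011 m/s².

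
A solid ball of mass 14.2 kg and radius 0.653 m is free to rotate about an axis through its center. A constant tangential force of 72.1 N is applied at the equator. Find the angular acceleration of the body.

I = (2/5)MR² = (2/5)(14.2)(0.653)² = 2.422 kg·m².
τ = F R = (72.1)(0.653) = 47.08 N·m.
From τ = Iα: α = 47.08/2.422 = 19.44 rad/s².

α ≈ 19.4 rad/s²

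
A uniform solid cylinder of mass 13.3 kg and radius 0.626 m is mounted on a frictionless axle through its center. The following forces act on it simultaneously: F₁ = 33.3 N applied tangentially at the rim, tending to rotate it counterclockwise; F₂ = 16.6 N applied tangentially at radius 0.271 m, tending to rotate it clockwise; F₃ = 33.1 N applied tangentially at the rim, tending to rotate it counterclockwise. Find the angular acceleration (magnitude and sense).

α ≈ 14.2 rad/s², counterclockwise

I = ½MR² = (1/2)(13.3)(0.626)² = 2.606 kg·m².
Taking counterclockwise as positive: τ₁ = +(33.3)(0.626) = +20.85 N·m; τ₂ = −(16.6)(0.271) = −4.499 N·m; τ₃ = +(33.1)(0.626) = +20.72 N·m.
Net torque τ = 37.07 N·m.
α = τ/I = 37.07/2.606 = 14.22 rad/s².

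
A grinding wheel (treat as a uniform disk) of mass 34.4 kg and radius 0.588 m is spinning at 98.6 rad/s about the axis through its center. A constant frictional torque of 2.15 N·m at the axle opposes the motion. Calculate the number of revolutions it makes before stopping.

≈ 2140 revolutions

I = ½MR² = (1/2)(34.4)(0.588)² = 5.947 kg·m².
The net torque has magnitude 2.15 N·m, opposing ω.
|α| = τ/I = 2.150/5.947 = 0.3615 rad/s² (deceleration).
ω² = ω₀² − 2|α|θ with ω = 0 ⇒ θ = ω₀²/(2|α|) = 13450 rad = 2140 rev.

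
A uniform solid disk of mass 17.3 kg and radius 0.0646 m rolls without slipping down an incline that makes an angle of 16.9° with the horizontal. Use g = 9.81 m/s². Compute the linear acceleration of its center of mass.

a ≈ 1.90 m/s²

Translation along the incline: Mg sinθ − f = Ma.
Rotation about the center: fR = Iα with I = ½MR². No-slip gives a = αR, so f = (I/R²)a = (1/2)M a.
Substituting: Mg sinθ = (1 + 0.5000)Ma, so a = g sinθ/(1 + 0.5000) = (9.81) sin 16.9° / 1.500 = 1.901 m/s².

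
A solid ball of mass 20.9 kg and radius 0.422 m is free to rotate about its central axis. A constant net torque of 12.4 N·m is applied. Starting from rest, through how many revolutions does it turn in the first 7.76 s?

I = (2/5)MR² = (2/5)(20.9)(0.422)² = 1.489 kg·m².
α = τ/I = 12.4/1.489 = 8.329 rad/s².
θ = ½αt² = ½(8.329)(7.76)² = 250.8 rad.
Revolutions = θ/(2π) = 39.91.

≈ 39.9 revolutions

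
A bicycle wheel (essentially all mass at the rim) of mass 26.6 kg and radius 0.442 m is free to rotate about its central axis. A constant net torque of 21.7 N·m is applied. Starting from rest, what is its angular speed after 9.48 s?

ω ≈ 39.6 rad/s

I = MR² = (26.6)(0.442)² = 5.197 kg·m².
α = τ/I = 21.7/5.197 = 4.176 rad/s².
ω = ω₀ + αt = 0 + (4.176)(9.48) = 39.59 rad/s.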